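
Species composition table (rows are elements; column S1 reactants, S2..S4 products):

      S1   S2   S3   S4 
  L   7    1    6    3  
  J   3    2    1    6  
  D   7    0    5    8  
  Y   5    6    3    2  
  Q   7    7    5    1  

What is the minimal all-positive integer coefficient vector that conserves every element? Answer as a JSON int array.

Coefficients: [4, 1, 4, 1]

L: 4·7 = 28 | 1·1+4·6+1·3 = 28
J: 4·3 = 12 | 1·2+4·1+1·6 = 12
D: 4·7 = 28 | 1·0+4·5+1·8 = 28
Y: 4·5 = 20 | 1·6+4·3+1·2 = 20
Q: 4·7 = 28 | 1·7+4·5+1·1 = 28
gcd(4,1,4,1) = 1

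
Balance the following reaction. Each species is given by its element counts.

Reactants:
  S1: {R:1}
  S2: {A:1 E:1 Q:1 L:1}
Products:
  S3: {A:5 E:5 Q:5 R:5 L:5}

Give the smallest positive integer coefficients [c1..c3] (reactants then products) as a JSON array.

Coefficients: [5, 5, 1]

A: 5·0+5·1 = 5 | 1·5 = 5
E: 5·0+5·1 = 5 | 1·5 = 5
Q: 5·0+5·1 = 5 | 1·5 = 5
R: 5·1+5·0 = 5 | 1·5 = 5
L: 5·0+5·1 = 5 | 1·5 = 5
gcd(5,5,1) = 1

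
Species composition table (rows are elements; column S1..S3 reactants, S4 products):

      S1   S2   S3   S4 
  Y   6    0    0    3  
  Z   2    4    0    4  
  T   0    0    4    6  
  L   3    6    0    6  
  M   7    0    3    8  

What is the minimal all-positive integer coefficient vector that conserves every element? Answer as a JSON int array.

Coefficients: [2, 3, 6, 4]

Y: 2·6+3·0+6·0 = 12 | 4·3 = 12
Z: 2·2+3·4+6·0 = 16 | 4·4 = 16
T: 2·0+3·0+6·4 = 24 | 4·6 = 24
L: 2·3+3·6+6·0 = 24 | 4·6 = 24
M: 2·7+3·0+6·3 = 32 | 4·8 = 32
gcd(2,3,6,4) = 1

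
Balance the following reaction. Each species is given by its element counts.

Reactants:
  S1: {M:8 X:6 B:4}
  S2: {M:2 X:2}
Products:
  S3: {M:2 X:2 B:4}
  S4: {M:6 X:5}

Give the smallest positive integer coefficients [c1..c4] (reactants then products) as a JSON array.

M: 1·8+3·2 = 14 | 1·2+2·6 = 14
X: 1·6+3·2 = 12 | 1·2+2·5 = 12
B: 1·4+3·0 = 4 | 1·4+2·0 = 4
gcd(1,3,1,2) = 1

Coefficients: [1, 3, 1, 2]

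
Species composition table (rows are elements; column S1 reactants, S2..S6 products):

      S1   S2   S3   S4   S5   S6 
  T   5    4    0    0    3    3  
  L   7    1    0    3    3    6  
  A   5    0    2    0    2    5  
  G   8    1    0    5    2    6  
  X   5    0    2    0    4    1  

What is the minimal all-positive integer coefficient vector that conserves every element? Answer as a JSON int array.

T: 6·5 = 30 | 3·4+6·0+5·0+4·3+2·3 = 30
L: 6·7 = 42 | 3·1+6·0+5·3+4·3+2·6 = 42
A: 6·5 = 30 | 3·0+6·2+5·0+4·2+2·5 = 30
G: 6·8 = 48 | 3·1+6·0+5·5+4·2+2·6 = 48
X: 6·5 = 30 | 3·0+6·2+5·0+4·4+2·1 = 30
gcd(6,3,6,5,4,2) = 1

Coefficients: [6, 3, 6, 5, 4, 2]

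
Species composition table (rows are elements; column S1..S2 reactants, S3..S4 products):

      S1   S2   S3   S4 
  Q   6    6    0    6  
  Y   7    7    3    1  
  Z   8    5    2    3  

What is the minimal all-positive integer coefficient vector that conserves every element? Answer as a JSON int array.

Q: 2·6+1·6 = 18 | 6·0+3·6 = 18
Y: 2·7+1·7 = 21 | 6·3+3·1 = 21
Z: 2·8+1·5 = 21 | 6·2+3·3 = 21
gcd(2,1,6,3) = 1

Coefficients: [2, 1, 6, 3]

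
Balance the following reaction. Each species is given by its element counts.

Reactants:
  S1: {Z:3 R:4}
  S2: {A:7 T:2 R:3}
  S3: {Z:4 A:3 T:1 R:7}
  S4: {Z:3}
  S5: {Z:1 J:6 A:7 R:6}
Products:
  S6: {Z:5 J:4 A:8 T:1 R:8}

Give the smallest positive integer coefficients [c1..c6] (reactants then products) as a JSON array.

Coefficients: [1, 2, 2, 5, 4, 6]

Z: 1·3+2·0+2·4+5·3+4·1 = 30 | 6·5 = 30
J: 1·0+2·0+2·0+5·0+4·6 = 24 | 6·4 = 24
A: 1·0+2·7+2·3+5·0+4·7 = 48 | 6·8 = 48
T: 1·0+2·2+2·1+5·0+4·0 = 6 | 6·1 = 6
R: 1·4+2·3+2·7+5·0+4·6 = 48 | 6·8 = 48
gcd(1,2,2,5,4,6) = 1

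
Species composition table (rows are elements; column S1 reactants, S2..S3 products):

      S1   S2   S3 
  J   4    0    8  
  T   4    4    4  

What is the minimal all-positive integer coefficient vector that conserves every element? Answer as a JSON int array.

J: 2·4 = 8 | 1·0+1·8 = 8
T: 2·4 = 8 | 1·4+1·4 = 8
gcd(2,1,1) = 1

Coefficients: [2, 1, 1]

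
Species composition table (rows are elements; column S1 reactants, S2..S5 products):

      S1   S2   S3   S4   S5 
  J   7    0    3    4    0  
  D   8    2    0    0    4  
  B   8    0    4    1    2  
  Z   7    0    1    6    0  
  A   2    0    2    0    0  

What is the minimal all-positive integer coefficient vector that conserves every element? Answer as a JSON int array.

Coefficients: [2, 2, 2, 2, 3]

J: 2·7 = 14 | 2·0+2·3+2·4+3·0 = 14
D: 2·8 = 16 | 2·2+2·0+2·0+3·4 = 16
B: 2·8 = 16 | 2·0+2·4+2·1+3·2 = 16
Z: 2·7 = 14 | 2·0+2·1+2·6+3·0 = 14
A: 2·2 = 4 | 2·0+2·2+2·0+3·0 = 4
gcd(2,2,2,2,3) = 1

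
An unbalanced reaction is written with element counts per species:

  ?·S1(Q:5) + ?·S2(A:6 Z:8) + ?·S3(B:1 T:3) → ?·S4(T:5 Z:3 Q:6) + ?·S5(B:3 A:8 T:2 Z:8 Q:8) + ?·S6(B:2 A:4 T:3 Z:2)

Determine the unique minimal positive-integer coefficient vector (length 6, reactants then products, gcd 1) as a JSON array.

B: 4·0+2·0+5·1 = 5 | 2·0+1·3+1·2 = 5
A: 4·0+2·6+5·0 = 12 | 2·0+1·8+1·4 = 12
T: 4·0+2·0+5·3 = 15 | 2·5+1·2+1·3 = 15
Z: 4·0+2·8+5·0 = 16 | 2·3+1·8+1·2 = 16
Q: 4·5+2·0+5·0 = 20 | 2·6+1·8+1·0 = 20
gcd(4,2,5,2,1,1) = 1

Coefficients: [4, 2, 5, 2, 1, 1]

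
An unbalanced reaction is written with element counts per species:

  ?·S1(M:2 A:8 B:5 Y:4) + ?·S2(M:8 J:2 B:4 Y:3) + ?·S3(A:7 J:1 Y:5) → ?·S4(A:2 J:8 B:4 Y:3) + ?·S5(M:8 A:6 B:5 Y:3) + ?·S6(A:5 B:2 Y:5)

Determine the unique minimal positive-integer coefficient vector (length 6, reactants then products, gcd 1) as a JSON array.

M: 4·2+3·8+2·0 = 32 | 1·0+4·8+4·0 = 32
A: 4·8+3·0+2·7 = 46 | 1·2+4·6+4·5 = 46
J: 4·0+3·2+2·1 = 8 | 1·8+4·0+4·0 = 8
B: 4·5+3·4+2·0 = 32 | 1·4+4·5+4·2 = 32
Y: 4·4+3·3+2·5 = 35 | 1·3+4·3+4·5 = 35
gcd(4,3,2,1,4,4) = 1

Coefficients: [4, 3, 2, 1, 4, 4]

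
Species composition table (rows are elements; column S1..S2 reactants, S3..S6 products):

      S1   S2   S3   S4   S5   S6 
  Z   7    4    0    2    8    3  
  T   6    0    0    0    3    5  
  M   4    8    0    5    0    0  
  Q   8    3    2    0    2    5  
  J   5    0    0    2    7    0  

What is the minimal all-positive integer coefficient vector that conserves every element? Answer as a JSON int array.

Z: 3·7+1·4 = 25 | 5·0+4·2+1·8+3·3 = 25
T: 3·6+1·0 = 18 | 5·0+4·0+1·3+3·5 = 18
M: 3·4+1·8 = 20 | 5·0+4·5+1·0+3·0 = 20
Q: 3·8+1·3 = 27 | 5·2+4·0+1·2+3·5 = 27
J: 3·5+1·0 = 15 | 5·0+4·2+1·7+3·0 = 15
gcd(3,1,5,4,1,3) = 1

Coefficients: [3, 1, 5, 4, 1, 3]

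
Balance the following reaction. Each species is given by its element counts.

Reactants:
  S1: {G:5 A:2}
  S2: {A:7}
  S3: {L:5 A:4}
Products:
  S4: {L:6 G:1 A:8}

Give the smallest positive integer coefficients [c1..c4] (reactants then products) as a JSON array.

Coefficients: [1, 2, 6, 5]

L: 1·0+2·0+6·5 = 30 | 5·6 = 30
G: 1·5+2·0+6·0 = 5 | 5·1 = 5
A: 1·2+2·7+6·4 = 40 | 5·8 = 40
gcd(1,2,6,5) = 1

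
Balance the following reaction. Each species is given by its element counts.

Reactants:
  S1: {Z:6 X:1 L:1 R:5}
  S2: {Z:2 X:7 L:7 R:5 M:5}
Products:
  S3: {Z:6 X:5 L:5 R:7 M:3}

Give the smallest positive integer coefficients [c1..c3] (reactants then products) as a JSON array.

Z: 4·6+3·2 = 30 | 5·6 = 30
X: 4·1+3·7 = 25 | 5·5 = 25
L: 4·1+3·7 = 25 | 5·5 = 25
R: 4·5+3·5 = 35 | 5·7 = 35
M: 4·0+3·5 = 15 | 5·3 = 15
gcd(4,3,5) = 1

Coefficients: [4, 3, 5]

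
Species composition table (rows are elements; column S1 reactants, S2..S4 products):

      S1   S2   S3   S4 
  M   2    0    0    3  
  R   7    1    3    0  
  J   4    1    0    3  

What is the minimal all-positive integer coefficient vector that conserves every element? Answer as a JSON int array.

M: 3·2 = 6 | 6·0+5·0+2·3 = 6
R: 3·7 = 21 | 6·1+5·3+2·0 = 21
J: 3·4 = 12 | 6·1+5·0+2·3 = 12
gcd(3,6,5,2) = 1

Coefficients: [3, 6, 5, 2]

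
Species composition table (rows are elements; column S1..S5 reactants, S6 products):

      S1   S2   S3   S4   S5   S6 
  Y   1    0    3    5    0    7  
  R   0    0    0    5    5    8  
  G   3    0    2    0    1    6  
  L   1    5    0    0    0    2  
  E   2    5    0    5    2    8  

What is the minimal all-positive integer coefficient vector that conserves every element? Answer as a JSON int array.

Y: 5·1+1·0+5·3+3·5+5·0 = 35 | 5·7 = 35
R: 5·0+1·0+5·0+3·5+5·5 = 40 | 5·8 = 40
G: 5·3+1·0+5·2+3·0+5·1 = 30 | 5·6 = 30
L: 5·1+1·5+5·0+3·0+5·0 = 10 | 5·2 = 10
E: 5·2+1·5+5·0+3·5+5·2 = 40 | 5·8 = 40
gcd(5,1,5,3,5,5) = 1

Coefficients: [5, 1, 5, 3, 5, 5]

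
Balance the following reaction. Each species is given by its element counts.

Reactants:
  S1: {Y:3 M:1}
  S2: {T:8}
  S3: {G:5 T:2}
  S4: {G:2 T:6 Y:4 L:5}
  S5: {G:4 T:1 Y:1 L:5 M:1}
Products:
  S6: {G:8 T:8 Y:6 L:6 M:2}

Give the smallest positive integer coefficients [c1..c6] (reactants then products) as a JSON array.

Coefficients: [6, 2, 4, 2, 4, 5]

G: 6·0+2·0+4·5+2·2+4·4 = 40 | 5·8 = 40
T: 6·0+2·8+4·2+2·6+4·1 = 40 | 5·8 = 40
Y: 6·3+2·0+4·0+2·4+4·1 = 30 | 5·6 = 30
L: 6·0+2·0+4·0+2·5+4·5 = 30 | 5·6 = 30
M: 6·1+2·0+4·0+2·0+4·1 = 10 | 5·2 = 10
gcd(6,2,4,2,4,5) = 1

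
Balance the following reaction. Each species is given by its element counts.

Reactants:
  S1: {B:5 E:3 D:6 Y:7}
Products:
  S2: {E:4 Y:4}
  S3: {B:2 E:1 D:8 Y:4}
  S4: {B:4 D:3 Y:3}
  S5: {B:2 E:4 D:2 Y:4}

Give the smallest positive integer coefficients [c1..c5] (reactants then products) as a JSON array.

B: 6·5 = 30 | 3·0+2·2+6·4+1·2 = 30
E: 6·3 = 18 | 3·4+2·1+6·0+1·4 = 18
D: 6·6 = 36 | 3·0+2·8+6·3+1·2 = 36
Y: 6·7 = 42 | 3·4+2·4+6·3+1·4 = 42
gcd(6,3,2,6,1) = 1

Coefficients: [6, 3, 2, 6, 1]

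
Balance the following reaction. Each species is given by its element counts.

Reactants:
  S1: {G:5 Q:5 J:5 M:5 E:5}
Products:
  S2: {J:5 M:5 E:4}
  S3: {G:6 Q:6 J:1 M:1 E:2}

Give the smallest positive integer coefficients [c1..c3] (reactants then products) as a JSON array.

Coefficients: [6, 5, 5]

G: 6·5 = 30 | 5·0+5·6 = 30
Q: 6·5 = 30 | 5·0+5·6 = 30
J: 6·5 = 30 | 5·5+5·1 = 30
M: 6·5 = 30 | 5·5+5·1 = 30
E: 6·5 = 30 | 5·4+5·2 = 30
gcd(6,5,5) = 1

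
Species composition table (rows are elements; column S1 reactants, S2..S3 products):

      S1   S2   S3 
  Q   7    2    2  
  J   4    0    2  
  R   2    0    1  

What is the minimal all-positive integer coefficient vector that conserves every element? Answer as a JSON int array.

Q: 2·7 = 14 | 3·2+4·2 = 14
J: 2·4 = 8 | 3·0+4·2 = 8
R: 2·2 = 4 | 3·0+4·1 = 4
gcd(2,3,4) = 1

Coefficients: [2, 3, 4]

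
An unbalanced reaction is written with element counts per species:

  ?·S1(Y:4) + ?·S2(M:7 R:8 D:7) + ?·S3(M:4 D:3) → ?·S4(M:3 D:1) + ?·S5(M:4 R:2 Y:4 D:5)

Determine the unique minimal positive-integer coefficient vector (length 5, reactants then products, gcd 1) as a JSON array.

M: 4·0+1·7+6·4 = 31 | 5·3+4·4 = 31
R: 4·0+1·8+6·0 = 8 | 5·0+4·2 = 8
Y: 4·4+1·0+6·0 = 16 | 5·0+4·4 = 16
D: 4·0+1·7+6·3 = 25 | 5·1+4·5 = 25
gcd(4,1,6,5,4) = 1

Coefficients: [4, 1, 6, 5, 4]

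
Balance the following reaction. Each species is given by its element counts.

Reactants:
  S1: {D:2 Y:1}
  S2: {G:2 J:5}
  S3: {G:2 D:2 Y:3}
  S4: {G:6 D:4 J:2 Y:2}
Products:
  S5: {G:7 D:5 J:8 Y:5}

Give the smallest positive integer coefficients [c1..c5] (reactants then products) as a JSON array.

G: 3·0+6·2+5·2+1·6 = 28 | 4·7 = 28
D: 3·2+6·0+5·2+1·4 = 20 | 4·5 = 20
J: 3·0+6·5+5·0+1·2 = 32 | 4·8 = 32
Y: 3·1+6·0+5·3+1·2 = 20 | 4·5 = 20
gcd(3,6,5,1,4) = 1

Coefficients: [3, 6, 5, 1, 4]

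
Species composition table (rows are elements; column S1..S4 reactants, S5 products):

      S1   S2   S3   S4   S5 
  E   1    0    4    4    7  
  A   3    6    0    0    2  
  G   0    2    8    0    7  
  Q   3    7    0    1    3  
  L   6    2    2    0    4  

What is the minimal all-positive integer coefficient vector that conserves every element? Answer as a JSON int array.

E: 2·1+1·0+5·4+5·4 = 42 | 6·7 = 42
A: 2·3+1·6+5·0+5·0 = 12 | 6·2 = 12
G: 2·0+1·2+5·8+5·0 = 42 | 6·7 = 42
Q: 2·3+1·7+5·0+5·1 = 18 | 6·3 = 18
L: 2·6+1·2+5·2+5·0 = 24 | 6·4 = 24
gcd(2,1,5,5,6) = 1

Coefficients: [2, 1, 5, 5, 6]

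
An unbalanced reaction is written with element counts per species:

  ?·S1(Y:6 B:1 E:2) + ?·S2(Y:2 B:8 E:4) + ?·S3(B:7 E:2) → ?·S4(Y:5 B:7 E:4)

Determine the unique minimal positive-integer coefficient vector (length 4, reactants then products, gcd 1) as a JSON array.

Coefficients: [4, 3, 2, 6]

Y: 4·6+3·2+2·0 = 30 | 6·5 = 30
B: 4·1+3·8+2·7 = 42 | 6·7 = 42
E: 4·2+3·4+2·2 = 24 | 6·4 = 24
gcd(4,3,2,6) = 1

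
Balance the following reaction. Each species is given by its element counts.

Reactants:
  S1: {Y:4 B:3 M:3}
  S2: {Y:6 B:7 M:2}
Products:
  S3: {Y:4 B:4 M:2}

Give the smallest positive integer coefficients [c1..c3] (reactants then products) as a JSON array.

Y: 2·4+2·6 = 20 | 5·4 = 20
B: 2·3+2·7 = 20 | 5·4 = 20
M: 2·3+2·2 = 10 | 5·2 = 10
gcd(2,2,5) = 1

Coefficients: [2, 2, 5]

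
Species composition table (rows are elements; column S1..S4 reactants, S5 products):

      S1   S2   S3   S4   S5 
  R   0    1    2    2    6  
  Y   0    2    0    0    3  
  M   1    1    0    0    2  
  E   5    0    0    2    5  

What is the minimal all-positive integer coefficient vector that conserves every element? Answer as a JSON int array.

Coefficients: [2, 6, 4, 5, 4]

R: 2·0+6·1+4·2+5·2 = 24 | 4·6 = 24
Y: 2·0+6·2+4·0+5·0 = 12 | 4·3 = 12
M: 2·1+6·1+4·0+5·0 = 8 | 4·2 = 8
E: 2·5+6·0+4·0+5·2 = 20 | 4·5 = 20
gcd(2,6,4,5,4) = 1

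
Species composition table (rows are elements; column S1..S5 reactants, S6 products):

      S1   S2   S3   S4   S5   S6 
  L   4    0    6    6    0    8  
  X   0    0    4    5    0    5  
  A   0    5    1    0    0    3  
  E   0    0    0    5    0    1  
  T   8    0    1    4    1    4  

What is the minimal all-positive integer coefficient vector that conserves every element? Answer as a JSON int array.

L: 1·4+2·0+5·6+1·6+3·0 = 40 | 5·8 = 40
X: 1·0+2·0+5·4+1·5+3·0 = 25 | 5·5 = 25
A: 1·0+2·5+5·1+1·0+3·0 = 15 | 5·3 = 15
E: 1·0+2·0+5·0+1·5+3·0 = 5 | 5·1 = 5
T: 1·8+2·0+5·1+1·4+3·1 = 20 | 5·4 = 20
gcd(1,2,5,1,3,5) = 1

Coefficients: [1, 2, 5, 1, 3, 5]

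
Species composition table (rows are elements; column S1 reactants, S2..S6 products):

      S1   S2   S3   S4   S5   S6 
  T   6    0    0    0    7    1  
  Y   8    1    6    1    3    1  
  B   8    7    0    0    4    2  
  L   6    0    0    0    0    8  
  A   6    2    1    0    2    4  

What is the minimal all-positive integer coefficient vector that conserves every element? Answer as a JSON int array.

Coefficients: [4, 2, 2, 6, 3, 3]

T: 4·6 = 24 | 2·0+2·0+6·0+3·7+3·1 = 24
Y: 4·8 = 32 | 2·1+2·6+6·1+3·3+3·1 = 32
B: 4·8 = 32 | 2·7+2·0+6·0+3·4+3·2 = 32
L: 4·6 = 24 | 2·0+2·0+6·0+3·0+3·8 = 24
A: 4·6 = 24 | 2·2+2·1+6·0+3·2+3·4 = 24
gcd(4,2,2,6,3,3) = 1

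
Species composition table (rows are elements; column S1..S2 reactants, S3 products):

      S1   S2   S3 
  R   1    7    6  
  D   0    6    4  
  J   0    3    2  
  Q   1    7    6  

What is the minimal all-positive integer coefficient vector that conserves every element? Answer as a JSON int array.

R: 4·1+2·7 = 18 | 3·6 = 18
D: 4·0+2·6 = 12 | 3·4 = 12
J: 4·0+2·3 = 6 | 3·2 = 6
Q: 4·1+2·7 = 18 | 3·6 = 18
gcd(4,2,3) = 1

Coefficients: [4, 2, 3]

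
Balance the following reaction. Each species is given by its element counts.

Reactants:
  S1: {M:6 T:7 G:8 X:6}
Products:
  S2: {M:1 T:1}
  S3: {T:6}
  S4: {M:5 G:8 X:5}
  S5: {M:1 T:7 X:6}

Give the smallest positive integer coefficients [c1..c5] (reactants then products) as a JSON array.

Coefficients: [6, 5, 5, 6, 1]

M: 6·6 = 36 | 5·1+5·0+6·5+1·1 = 36
T: 6·7 = 42 | 5·1+5·6+6·0+1·7 = 42
G: 6·8 = 48 | 5·0+5·0+6·8+1·0 = 48
X: 6·6 = 36 | 5·0+5·0+6·5+1·6 = 36
gcd(6,5,5,6,1) = 1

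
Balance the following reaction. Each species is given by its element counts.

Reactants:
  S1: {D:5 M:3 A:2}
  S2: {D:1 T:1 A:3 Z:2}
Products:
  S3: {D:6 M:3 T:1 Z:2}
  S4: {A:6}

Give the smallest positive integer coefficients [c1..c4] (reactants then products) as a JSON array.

Coefficients: [6, 6, 6, 5]

D: 6·5+6·1 = 36 | 6·6+5·0 = 36
M: 6·3+6·0 = 18 | 6·3+5·0 = 18
T: 6·0+6·1 = 6 | 6·1+5·0 = 6
A: 6·2+6·3 = 30 | 6·0+5·6 = 30
Z: 6·0+6·2 = 12 | 6·2+5·0 = 12
gcd(6,6,6,5) = 1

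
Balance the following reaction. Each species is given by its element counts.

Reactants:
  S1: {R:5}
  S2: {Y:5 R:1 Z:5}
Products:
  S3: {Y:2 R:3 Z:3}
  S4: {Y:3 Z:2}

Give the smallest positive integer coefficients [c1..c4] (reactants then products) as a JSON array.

Y: 2·0+5·5 = 25 | 5·2+5·3 = 25
R: 2·5+5·1 = 15 | 5·3+5·0 = 15
Z: 2·0+5·5 = 25 | 5·3+5·2 = 25
gcd(2,5,5,5) = 1

Coefficients: [2, 5, 5, 5]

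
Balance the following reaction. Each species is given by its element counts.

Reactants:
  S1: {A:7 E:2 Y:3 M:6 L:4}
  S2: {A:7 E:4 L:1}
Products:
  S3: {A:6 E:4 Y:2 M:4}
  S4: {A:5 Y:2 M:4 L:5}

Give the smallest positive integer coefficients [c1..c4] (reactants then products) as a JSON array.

Coefficients: [6, 1, 4, 5]

A: 6·7+1·7 = 49 | 4·6+5·5 = 49
E: 6·2+1·4 = 16 | 4·4+5·0 = 16
Y: 6·3+1·0 = 18 | 4·2+5·2 = 18
M: 6·6+1·0 = 36 | 4·4+5·4 = 36
L: 6·4+1·1 = 25 | 4·0+5·5 = 25
gcd(6,1,4,5) = 1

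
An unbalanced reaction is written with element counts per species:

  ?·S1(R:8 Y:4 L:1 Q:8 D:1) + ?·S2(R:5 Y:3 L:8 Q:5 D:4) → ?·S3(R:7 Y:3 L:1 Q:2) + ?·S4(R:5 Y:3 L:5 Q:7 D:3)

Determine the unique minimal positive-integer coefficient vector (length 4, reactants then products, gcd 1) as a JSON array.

R: 3·8+3·5 = 39 | 2·7+5·5 = 39
Y: 3·4+3·3 = 21 | 2·3+5·3 = 21
L: 3·1+3·8 = 27 | 2·1+5·5 = 27
Q: 3·8+3·5 = 39 | 2·2+5·7 = 39
D: 3·1+3·4 = 15 | 2·0+5·3 = 15
gcd(3,3,2,5) = 1

Coefficients: [3, 3, 2, 5]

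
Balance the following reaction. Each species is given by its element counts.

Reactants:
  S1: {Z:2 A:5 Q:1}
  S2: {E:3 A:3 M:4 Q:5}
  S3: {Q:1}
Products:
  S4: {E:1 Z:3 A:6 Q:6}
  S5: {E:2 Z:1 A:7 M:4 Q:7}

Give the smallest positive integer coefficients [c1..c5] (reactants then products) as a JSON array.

Coefficients: [2, 1, 6, 1, 1]

E: 2·0+1·3+6·0 = 3 | 1·1+1·2 = 3
Z: 2·2+1·0+6·0 = 4 | 1·3+1·1 = 4
A: 2·5+1·3+6·0 = 13 | 1·6+1·7 = 13
M: 2·0+1·4+6·0 = 4 | 1·0+1·4 = 4
Q: 2·1+1·5+6·1 = 13 | 1·6+1·7 = 13
gcd(2,1,6,1,1) = 1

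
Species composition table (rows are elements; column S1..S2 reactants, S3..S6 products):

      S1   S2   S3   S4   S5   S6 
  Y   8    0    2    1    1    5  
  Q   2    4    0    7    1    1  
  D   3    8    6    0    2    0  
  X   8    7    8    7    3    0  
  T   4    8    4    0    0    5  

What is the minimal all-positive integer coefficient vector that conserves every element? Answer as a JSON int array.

Y: 4·8+2·0 = 32 | 3·2+1·1+5·1+4·5 = 32
Q: 4·2+2·4 = 16 | 3·0+1·7+5·1+4·1 = 16
D: 4·3+2·8 = 28 | 3·6+1·0+5·2+4·0 = 28
X: 4·8+2·7 = 46 | 3·8+1·7+5·3+4·0 = 46
T: 4·4+2·8 = 32 | 3·4+1·0+5·0+4·5 = 32
gcd(4,2,3,1,5,4) = 1

Coefficients: [4, 2, 3, 1, 5, 4]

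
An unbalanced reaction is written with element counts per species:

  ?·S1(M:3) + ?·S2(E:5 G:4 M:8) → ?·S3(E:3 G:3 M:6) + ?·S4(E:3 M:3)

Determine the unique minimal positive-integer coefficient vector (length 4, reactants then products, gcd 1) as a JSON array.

Coefficients: [1, 3, 4, 1]

E: 1·0+3·5 = 15 | 4·3+1·3 = 15
G: 1·0+3·4 = 12 | 4·3+1·0 = 12
M: 1·3+3·8 = 27 | 4·6+1·3 = 27
gcd(1,3,4,1) = 1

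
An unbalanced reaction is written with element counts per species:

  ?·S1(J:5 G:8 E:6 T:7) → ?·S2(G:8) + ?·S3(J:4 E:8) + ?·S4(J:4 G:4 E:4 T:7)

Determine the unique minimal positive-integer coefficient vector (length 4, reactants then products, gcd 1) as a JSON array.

Coefficients: [4, 2, 1, 4]

J: 4·5 = 20 | 2·0+1·4+4·4 = 20
G: 4·8 = 32 | 2·8+1·0+4·4 = 32
E: 4·6 = 24 | 2·0+1·8+4·4 = 24
T: 4·7 = 28 | 2·0+1·0+4·7 = 28
gcd(4,2,1,4) = 1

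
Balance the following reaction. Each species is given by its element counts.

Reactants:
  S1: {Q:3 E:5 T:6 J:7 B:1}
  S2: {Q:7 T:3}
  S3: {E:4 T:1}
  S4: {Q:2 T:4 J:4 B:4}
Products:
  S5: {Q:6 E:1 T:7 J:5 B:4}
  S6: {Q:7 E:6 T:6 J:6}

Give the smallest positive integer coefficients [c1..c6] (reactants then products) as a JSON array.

Q: 4·3+5·7+1·0+5·2 = 57 | 6·6+3·7 = 57
E: 4·5+5·0+1·4+5·0 = 24 | 6·1+3·6 = 24
T: 4·6+5·3+1·1+5·4 = 60 | 6·7+3·6 = 60
J: 4·7+5·0+1·0+5·4 = 48 | 6·5+3·6 = 48
B: 4·1+5·0+1·0+5·4 = 24 | 6·4+3·0 = 24
gcd(4,5,1,5,6,3) = 1

Coefficients: [4, 5, 1, 5, 6, 3]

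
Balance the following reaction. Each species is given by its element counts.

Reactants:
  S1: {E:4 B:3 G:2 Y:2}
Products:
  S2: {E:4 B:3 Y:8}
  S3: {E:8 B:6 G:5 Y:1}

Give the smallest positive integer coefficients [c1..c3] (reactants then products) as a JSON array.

E: 5·4 = 20 | 1·4+2·8 = 20
B: 5·3 = 15 | 1·3+2·6 = 15
G: 5·2 = 10 | 1·0+2·5 = 10
Y: 5·2 = 10 | 1·8+2·1 = 10
gcd(5,1,2) = 1

Coefficients: [5, 1, 2]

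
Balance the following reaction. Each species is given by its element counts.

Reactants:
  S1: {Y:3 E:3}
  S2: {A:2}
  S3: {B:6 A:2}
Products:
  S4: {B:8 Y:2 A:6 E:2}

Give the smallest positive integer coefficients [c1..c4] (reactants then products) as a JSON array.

Coefficients: [2, 5, 4, 3]

B: 2·0+5·0+4·6 = 24 | 3·8 = 24
Y: 2·3+5·0+4·0 = 6 | 3·2 = 6
A: 2·0+5·2+4·2 = 18 | 3·6 = 18
E: 2·3+5·0+4·0 = 6 | 3·2 = 6
gcd(2,5,4,3) = 1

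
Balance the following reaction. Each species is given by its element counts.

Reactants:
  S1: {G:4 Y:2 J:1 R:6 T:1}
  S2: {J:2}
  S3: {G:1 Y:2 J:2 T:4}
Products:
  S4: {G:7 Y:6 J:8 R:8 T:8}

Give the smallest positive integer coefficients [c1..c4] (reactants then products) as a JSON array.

Coefficients: [4, 5, 5, 3]

G: 4·4+5·0+5·1 = 21 | 3·7 = 21
Y: 4·2+5·0+5·2 = 18 | 3·6 = 18
J: 4·1+5·2+5·2 = 24 | 3·8 = 24
R: 4·6+5·0+5·0 = 24 | 3·8 = 24
T: 4·1+5·0+5·4 = 24 | 3·8 = 24
gcd(4,5,5,3) = 1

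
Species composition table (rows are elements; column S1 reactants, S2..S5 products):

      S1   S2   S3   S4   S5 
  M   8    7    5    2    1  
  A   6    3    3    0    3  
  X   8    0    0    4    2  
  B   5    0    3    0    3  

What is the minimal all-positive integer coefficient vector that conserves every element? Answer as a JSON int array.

M: 3·8 = 24 | 1·7+1·5+4·2+4·1 = 24
A: 3·6 = 18 | 1·3+1·3+4·0+4·3 = 18
X: 3·8 = 24 | 1·0+1·0+4·4+4·2 = 24
B: 3·5 = 15 | 1·0+1·3+4·0+4·3 = 15
gcd(3,1,1,4,4) = 1

Coefficients: [3, 1, 1, 4, 4]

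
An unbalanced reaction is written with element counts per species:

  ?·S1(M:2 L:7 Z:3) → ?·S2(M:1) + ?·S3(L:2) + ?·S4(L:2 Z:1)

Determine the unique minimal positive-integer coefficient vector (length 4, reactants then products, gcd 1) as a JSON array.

Coefficients: [2, 4, 1, 6]

M: 2·2 = 4 | 4·1+1·0+6·0 = 4
L: 2·7 = 14 | 4·0+1·2+6·2 = 14
Z: 2·3 = 6 | 4·0+1·0+6·1 = 6
gcd(2,4,1,6) = 1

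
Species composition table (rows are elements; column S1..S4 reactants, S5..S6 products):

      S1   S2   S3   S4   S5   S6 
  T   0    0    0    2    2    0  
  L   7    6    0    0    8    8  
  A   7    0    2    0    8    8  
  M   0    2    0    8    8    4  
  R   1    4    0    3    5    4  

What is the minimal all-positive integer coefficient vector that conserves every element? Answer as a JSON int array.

Coefficients: [4, 2, 6, 4, 4, 1]

T: 4·0+2·0+6·0+4·2 = 8 | 4·2+1·0 = 8
L: 4·7+2·6+6·0+4·0 = 40 | 4·8+1·8 = 40
A: 4·7+2·0+6·2+4·0 = 40 | 4·8+1·8 = 40
M: 4·0+2·2+6·0+4·8 = 36 | 4·8+1·4 = 36
R: 4·1+2·4+6·0+4·3 = 24 | 4·5+1·4 = 24
gcd(4,2,6,4,4,1) = 1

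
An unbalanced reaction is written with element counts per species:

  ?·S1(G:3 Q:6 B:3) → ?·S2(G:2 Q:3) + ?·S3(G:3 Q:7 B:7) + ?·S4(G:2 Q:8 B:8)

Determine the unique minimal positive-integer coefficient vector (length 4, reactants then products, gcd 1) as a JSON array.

G: 5·3 = 15 | 5·2+1·3+1·2 = 15
Q: 5·6 = 30 | 5·3+1·7+1·8 = 30
B: 5·3 = 15 | 5·0+1·7+1·8 = 15
gcd(5,5,1,1) = 1

Coefficients: [5, 5, 1, 1]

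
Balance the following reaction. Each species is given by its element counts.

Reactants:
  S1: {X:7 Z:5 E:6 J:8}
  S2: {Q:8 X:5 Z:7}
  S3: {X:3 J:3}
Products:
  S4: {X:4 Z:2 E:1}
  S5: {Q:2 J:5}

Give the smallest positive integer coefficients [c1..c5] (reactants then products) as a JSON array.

Q: 1·0+1·8+4·0 = 8 | 6·0+4·2 = 8
X: 1·7+1·5+4·3 = 24 | 6·4+4·0 = 24
Z: 1·5+1·7+4·0 = 12 | 6·2+4·0 = 12
E: 1·6+1·0+4·0 = 6 | 6·1+4·0 = 6
J: 1·8+1·0+4·3 = 20 | 6·0+4·5 = 20
gcd(1,1,4,6,4) = 1

Coefficients: [1, 1, 4, 6, 4]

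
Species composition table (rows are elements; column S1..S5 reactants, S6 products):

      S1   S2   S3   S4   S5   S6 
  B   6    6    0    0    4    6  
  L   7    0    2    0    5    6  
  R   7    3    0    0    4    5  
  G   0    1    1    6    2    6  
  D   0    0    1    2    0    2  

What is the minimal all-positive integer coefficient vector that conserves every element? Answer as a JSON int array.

B: 1·6+2·6+4·0+3·0+3·4 = 30 | 5·6 = 30
L: 1·7+2·0+4·2+3·0+3·5 = 30 | 5·6 = 30
R: 1·7+2·3+4·0+3·0+3·4 = 25 | 5·5 = 25
G: 1·0+2·1+4·1+3·6+3·2 = 30 | 5·6 = 30
D: 1·0+2·0+4·1+3·2+3·0 = 10 | 5·2 = 10
gcd(1,2,4,3,3,5) = 1

Coefficients: [1, 2, 4, 3, 3, 5]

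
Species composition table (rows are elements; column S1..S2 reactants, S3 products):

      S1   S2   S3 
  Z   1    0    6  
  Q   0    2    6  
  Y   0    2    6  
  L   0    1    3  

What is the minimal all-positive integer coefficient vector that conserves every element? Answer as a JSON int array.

Coefficients: [6, 3, 1]

Z: 6·1+3·0 = 6 | 1·6 = 6
Q: 6·0+3·2 = 6 | 1·6 = 6
Y: 6·0+3·2 = 6 | 1·6 = 6
L: 6·0+3·1 = 3 | 1·3 = 3
gcd(6,3,1) = 1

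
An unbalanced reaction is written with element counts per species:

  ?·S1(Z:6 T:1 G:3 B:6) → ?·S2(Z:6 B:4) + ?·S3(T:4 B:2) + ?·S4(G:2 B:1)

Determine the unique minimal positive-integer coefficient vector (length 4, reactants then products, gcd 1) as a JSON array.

Coefficients: [4, 4, 1, 6]

Z: 4·6 = 24 | 4·6+1·0+6·0 = 24
T: 4·1 = 4 | 4·0+1·4+6·0 = 4
G: 4·3 = 12 | 4·0+1·0+6·2 = 12
B: 4·6 = 24 | 4·4+1·2+6·1 = 24
gcd(4,4,1,6) = 1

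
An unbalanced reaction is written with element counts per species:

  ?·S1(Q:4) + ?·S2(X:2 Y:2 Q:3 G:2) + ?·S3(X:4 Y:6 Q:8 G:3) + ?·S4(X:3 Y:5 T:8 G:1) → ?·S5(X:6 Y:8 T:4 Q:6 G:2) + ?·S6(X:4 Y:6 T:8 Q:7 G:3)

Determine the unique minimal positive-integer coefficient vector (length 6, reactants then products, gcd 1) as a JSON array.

X: 6·0+5·2+1·4+6·3 = 32 | 2·6+5·4 = 32
Y: 6·0+5·2+1·6+6·5 = 46 | 2·8+5·6 = 46
T: 6·0+5·0+1·0+6·8 = 48 | 2·4+5·8 = 48
Q: 6·4+5·3+1·8+6·0 = 47 | 2·6+5·7 = 47
G: 6·0+5·2+1·3+6·1 = 19 | 2·2+5·3 = 19
gcd(6,5,1,6,2,5) = 1

Coefficients: [6, 5, 1, 6, 2, 5]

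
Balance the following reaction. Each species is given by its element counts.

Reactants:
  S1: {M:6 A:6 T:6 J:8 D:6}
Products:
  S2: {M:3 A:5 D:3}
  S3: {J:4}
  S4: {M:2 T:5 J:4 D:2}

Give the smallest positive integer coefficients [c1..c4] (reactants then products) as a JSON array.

Coefficients: [5, 6, 4, 6]

M: 5·6 = 30 | 6·3+4·0+6·2 = 30
A: 5·6 = 30 | 6·5+4·0+6·0 = 30
T: 5·6 = 30 | 6·0+4·0+6·5 = 30
J: 5·8 = 40 | 6·0+4·4+6·4 = 40
D: 5·6 = 30 | 6·3+4·0+6·2 = 30
gcd(5,6,4,6) = 1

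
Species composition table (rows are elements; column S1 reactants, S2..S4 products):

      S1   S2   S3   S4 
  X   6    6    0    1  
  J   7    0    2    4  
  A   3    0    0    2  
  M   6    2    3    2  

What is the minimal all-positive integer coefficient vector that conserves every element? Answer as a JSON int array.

X: 4·6 = 24 | 3·6+2·0+6·1 = 24
J: 4·7 = 28 | 3·0+2·2+6·4 = 28
A: 4·3 = 12 | 3·0+2·0+6·2 = 12
M: 4·6 = 24 | 3·2+2·3+6·2 = 24
gcd(4,3,2,6) = 1

Coefficients: [4, 3, 2, 6]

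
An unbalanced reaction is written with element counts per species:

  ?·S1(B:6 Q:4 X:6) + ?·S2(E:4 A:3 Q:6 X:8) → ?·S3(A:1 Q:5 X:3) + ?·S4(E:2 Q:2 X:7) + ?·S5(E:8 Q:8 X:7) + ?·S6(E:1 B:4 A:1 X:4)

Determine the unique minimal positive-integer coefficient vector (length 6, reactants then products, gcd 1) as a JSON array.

Coefficients: [4, 4, 6, 1, 1, 6]

E: 4·0+4·4 = 16 | 6·0+1·2+1·8+6·1 = 16
B: 4·6+4·0 = 24 | 6·0+1·0+1·0+6·4 = 24
A: 4·0+4·3 = 12 | 6·1+1·0+1·0+6·1 = 12
Q: 4·4+4·6 = 40 | 6·5+1·2+1·8+6·0 = 40
X: 4·6+4·8 = 56 | 6·3+1·7+1·7+6·4 = 56
gcd(4,4,6,1,1,6) = 1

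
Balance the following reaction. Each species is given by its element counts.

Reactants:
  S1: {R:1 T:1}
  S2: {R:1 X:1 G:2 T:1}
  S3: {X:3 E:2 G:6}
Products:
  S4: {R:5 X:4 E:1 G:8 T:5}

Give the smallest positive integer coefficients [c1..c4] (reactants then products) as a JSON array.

Coefficients: [5, 5, 1, 2]

R: 5·1+5·1+1·0 = 10 | 2·5 = 10
X: 5·0+5·1+1·3 = 8 | 2·4 = 8
E: 5·0+5·0+1·2 = 2 | 2·1 = 2
G: 5·0+5·2+1·6 = 16 | 2·8 = 16
T: 5·1+5·1+1·0 = 10 | 2·5 = 10
gcd(5,5,1,2) = 1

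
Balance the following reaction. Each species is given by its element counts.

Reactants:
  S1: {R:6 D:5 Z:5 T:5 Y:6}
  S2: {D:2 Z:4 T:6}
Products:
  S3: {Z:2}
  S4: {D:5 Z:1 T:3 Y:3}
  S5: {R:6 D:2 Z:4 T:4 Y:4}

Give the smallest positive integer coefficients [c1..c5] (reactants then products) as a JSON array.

R: 6·6+1·0 = 36 | 3·0+4·0+6·6 = 36
D: 6·5+1·2 = 32 | 3·0+4·5+6·2 = 32
Z: 6·5+1·4 = 34 | 3·2+4·1+6·4 = 34
T: 6·5+1·6 = 36 | 3·0+4·3+6·4 = 36
Y: 6·6+1·0 = 36 | 3·0+4·3+6·4 = 36
gcd(6,1,3,4,6) = 1

Coefficients: [6, 1, 3, 4, 6]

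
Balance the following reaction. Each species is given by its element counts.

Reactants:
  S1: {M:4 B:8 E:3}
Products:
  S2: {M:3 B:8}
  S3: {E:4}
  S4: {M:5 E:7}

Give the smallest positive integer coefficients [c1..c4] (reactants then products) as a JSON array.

Coefficients: [5, 5, 2, 1]

M: 5·4 = 20 | 5·3+2·0+1·5 = 20
B: 5·8 = 40 | 5·8+2·0+1·0 = 40
E: 5·3 = 15 | 5·0+2·4+1·7 = 15
gcd(5,5,2,1) = 1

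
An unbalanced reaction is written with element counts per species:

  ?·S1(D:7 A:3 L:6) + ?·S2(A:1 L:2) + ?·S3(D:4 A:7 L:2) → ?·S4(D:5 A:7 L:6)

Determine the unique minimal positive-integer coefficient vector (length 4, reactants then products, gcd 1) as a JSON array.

D: 1·7+4·0+2·4 = 15 | 3·5 = 15
A: 1·3+4·1+2·7 = 21 | 3·7 = 21
L: 1·6+4·2+2·2 = 18 | 3·6 = 18
gcd(1,4,2,3) = 1

Coefficients: [1, 4, 2, 3]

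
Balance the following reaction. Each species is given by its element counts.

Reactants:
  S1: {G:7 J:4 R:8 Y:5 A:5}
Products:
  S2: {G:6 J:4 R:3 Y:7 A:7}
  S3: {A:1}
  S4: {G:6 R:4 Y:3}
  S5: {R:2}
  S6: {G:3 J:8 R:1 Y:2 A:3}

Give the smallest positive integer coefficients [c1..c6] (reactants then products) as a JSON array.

Coefficients: [3, 1, 5, 2, 6, 1]

G: 3·7 = 21 | 1·6+5·0+2·6+6·0+1·3 = 21
J: 3·4 = 12 | 1·4+5·0+2·0+6·0+1·8 = 12
R: 3·8 = 24 | 1·3+5·0+2·4+6·2+1·1 = 24
Y: 3·5 = 15 | 1·7+5·0+2·3+6·0+1·2 = 15
A: 3·5 = 15 | 1·7+5·1+2·0+6·0+1·3 = 15
gcd(3,1,5,2,6,1) = 1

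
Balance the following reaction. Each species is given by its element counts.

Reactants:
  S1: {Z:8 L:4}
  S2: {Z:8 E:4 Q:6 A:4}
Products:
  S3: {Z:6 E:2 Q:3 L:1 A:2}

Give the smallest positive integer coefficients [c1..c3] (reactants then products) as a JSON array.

Coefficients: [1, 2, 4]

Z: 1·8+2·8 = 24 | 4·6 = 24
E: 1·0+2·4 = 8 | 4·2 = 8
Q: 1·0+2·6 = 12 | 4·3 = 12
L: 1·4+2·0 = 4 | 4·1 = 4
A: 1·0+2·4 = 8 | 4·2 = 8
gcd(1,2,4) = 1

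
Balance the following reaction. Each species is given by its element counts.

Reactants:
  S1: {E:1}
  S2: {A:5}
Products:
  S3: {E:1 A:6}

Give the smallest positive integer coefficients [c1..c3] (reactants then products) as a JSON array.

E: 5·1+6·0 = 5 | 5·1 = 5
A: 5·0+6·5 = 30 | 5·6 = 30
gcd(5,6,5) = 1

Coefficients: [5, 6, 5]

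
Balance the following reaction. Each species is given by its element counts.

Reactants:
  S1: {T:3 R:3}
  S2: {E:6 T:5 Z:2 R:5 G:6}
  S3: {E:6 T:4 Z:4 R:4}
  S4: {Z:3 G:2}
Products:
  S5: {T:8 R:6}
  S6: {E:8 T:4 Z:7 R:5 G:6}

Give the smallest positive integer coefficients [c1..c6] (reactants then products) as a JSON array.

E: 4·0+4·6+4·6+6·0 = 48 | 3·0+6·8 = 48
T: 4·3+4·5+4·4+6·0 = 48 | 3·8+6·4 = 48
Z: 4·0+4·2+4·4+6·3 = 42 | 3·0+6·7 = 42
R: 4·3+4·5+4·4+6·0 = 48 | 3·6+6·5 = 48
G: 4·0+4·6+4·0+6·2 = 36 | 3·0+6·6 = 36
gcd(4,4,4,6,3,6) = 1

Coefficients: [4, 4, 4, 6, 3, 6]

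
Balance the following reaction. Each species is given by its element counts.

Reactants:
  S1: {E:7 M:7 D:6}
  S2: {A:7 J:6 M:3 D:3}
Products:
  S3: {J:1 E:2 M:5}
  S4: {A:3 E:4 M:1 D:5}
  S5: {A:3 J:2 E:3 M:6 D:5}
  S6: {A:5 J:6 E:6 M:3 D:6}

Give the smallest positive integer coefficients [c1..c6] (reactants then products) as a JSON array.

Coefficients: [5, 4, 2, 1, 5, 2]

A: 5·0+4·7 = 28 | 2·0+1·3+5·3+2·5 = 28
J: 5·0+4·6 = 24 | 2·1+1·0+5·2+2·6 = 24
E: 5·7+4·0 = 35 | 2·2+1·4+5·3+2·6 = 35
M: 5·7+4·3 = 47 | 2·5+1·1+5·6+2·3 = 47
D: 5·6+4·3 = 42 | 2·0+1·5+5·5+2·6 = 42
gcd(5,4,2,1,5,2) = 1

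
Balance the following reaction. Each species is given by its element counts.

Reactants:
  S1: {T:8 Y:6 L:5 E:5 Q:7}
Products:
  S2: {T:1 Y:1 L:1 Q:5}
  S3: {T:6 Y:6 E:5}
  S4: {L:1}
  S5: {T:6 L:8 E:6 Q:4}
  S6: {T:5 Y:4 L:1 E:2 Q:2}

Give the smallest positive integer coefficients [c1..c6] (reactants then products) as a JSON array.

Coefficients: [4, 4, 2, 6, 1, 2]

T: 4·8 = 32 | 4·1+2·6+6·0+1·6+2·5 = 32
Y: 4·6 = 24 | 4·1+2·6+6·0+1·0+2·4 = 24
L: 4·5 = 20 | 4·1+2·0+6·1+1·8+2·1 = 20
E: 4·5 = 20 | 4·0+2·5+6·0+1·6+2·2 = 20
Q: 4·7 = 28 | 4·5+2·0+6·0+1·4+2·2 = 28
gcd(4,4,2,6,1,2) = 1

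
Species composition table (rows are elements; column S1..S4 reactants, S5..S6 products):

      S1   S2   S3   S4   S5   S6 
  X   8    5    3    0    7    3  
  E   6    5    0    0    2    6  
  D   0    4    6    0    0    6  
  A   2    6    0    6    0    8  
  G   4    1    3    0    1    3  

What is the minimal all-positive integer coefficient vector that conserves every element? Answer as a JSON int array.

X: 3·8+6·5+2·3+1·0 = 60 | 6·7+6·3 = 60
E: 3·6+6·5+2·0+1·0 = 48 | 6·2+6·6 = 48
D: 3·0+6·4+2·6+1·0 = 36 | 6·0+6·6 = 36
A: 3·2+6·6+2·0+1·6 = 48 | 6·0+6·8 = 48
G: 3·4+6·1+2·3+1·0 = 24 | 6·1+6·3 = 24
gcd(3,6,2,1,6,6) = 1

Coefficients: [3, 6, 2, 1, 6, 6]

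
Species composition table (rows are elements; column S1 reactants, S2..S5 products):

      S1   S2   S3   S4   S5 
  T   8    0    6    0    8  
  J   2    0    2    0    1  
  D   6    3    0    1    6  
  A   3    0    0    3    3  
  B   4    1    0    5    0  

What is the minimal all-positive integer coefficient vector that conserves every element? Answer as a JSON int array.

T: 5·8 = 40 | 5·0+4·6+3·0+2·8 = 40
J: 5·2 = 10 | 5·0+4·2+3·0+2·1 = 10
D: 5·6 = 30 | 5·3+4·0+3·1+2·6 = 30
A: 5·3 = 15 | 5·0+4·0+3·3+2·3 = 15
B: 5·4 = 20 | 5·1+4·0+3·5+2·0 = 20
gcd(5,5,4,3,2) = 1

Coefficients: [5, 5, 4, 3, 2]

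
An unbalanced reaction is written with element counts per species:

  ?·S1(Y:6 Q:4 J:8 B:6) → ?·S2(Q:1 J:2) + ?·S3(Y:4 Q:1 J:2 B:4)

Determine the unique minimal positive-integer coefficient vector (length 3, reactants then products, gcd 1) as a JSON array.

Y: 2·6 = 12 | 5·0+3·4 = 12
Q: 2·4 = 8 | 5·1+3·1 = 8
J: 2·8 = 16 | 5·2+3·2 = 16
B: 2·6 = 12 | 5·0+3·4 = 12
gcd(2,5,3) = 1

Coefficients: [2, 5, 3]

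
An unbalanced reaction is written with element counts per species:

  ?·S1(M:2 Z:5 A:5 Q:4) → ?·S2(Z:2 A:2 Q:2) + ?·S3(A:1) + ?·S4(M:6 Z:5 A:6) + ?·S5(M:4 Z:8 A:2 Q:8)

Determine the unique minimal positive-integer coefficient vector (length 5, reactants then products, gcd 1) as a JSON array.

Coefficients: [5, 6, 5, 1, 1]

M: 5·2 = 10 | 6·0+5·0+1·6+1·4 = 10
Z: 5·5 = 25 | 6·2+5·0+1·5+1·8 = 25
A: 5·5 = 25 | 6·2+5·1+1·6+1·2 = 25
Q: 5·4 = 20 | 6·2+5·0+1·0+1·8 = 20
gcd(5,6,5,1,1) = 1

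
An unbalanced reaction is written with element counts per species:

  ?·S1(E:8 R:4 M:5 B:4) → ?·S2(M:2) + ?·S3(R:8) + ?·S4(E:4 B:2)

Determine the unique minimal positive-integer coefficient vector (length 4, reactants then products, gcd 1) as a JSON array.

Coefficients: [2, 5, 1, 4]

E: 2·8 = 16 | 5·0+1·0+4·4 = 16
R: 2·4 = 8 | 5·0+1·8+4·0 = 8
M: 2·5 = 10 | 5·2+1·0+4·0 = 10
B: 2·4 = 8 | 5·0+1·0+4·2 = 8
gcd(2,5,1,4) = 1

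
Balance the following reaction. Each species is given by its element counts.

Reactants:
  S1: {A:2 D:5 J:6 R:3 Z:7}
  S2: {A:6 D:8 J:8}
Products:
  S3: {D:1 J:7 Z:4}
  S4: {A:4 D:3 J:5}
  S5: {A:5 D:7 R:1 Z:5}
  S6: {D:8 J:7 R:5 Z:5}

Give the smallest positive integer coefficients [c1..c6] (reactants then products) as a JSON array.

Coefficients: [4, 3, 2, 4, 2, 2]

A: 4·2+3·6 = 26 | 2·0+4·4+2·5+2·0 = 26
D: 4·5+3·8 = 44 | 2·1+4·3+2·7+2·8 = 44
J: 4·6+3·8 = 48 | 2·7+4·5+2·0+2·7 = 48
R: 4·3+3·0 = 12 | 2·0+4·0+2·1+2·5 = 12
Z: 4·7+3·0 = 28 | 2·4+4·0+2·5+2·5 = 28
gcd(4,3,2,4,2,2) = 1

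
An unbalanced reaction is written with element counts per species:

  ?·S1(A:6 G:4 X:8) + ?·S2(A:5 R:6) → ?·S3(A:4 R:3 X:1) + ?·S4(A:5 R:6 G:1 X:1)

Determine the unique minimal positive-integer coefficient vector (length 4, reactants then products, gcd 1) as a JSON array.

Coefficients: [1, 6, 4, 4]

A: 1·6+6·5 = 36 | 4·4+4·5 = 36
R: 1·0+6·6 = 36 | 4·3+4·6 = 36
G: 1·4+6·0 = 4 | 4·0+4·1 = 4
X: 1·8+6·0 = 8 | 4·1+4·1 = 8
gcd(1,6,4,4) = 1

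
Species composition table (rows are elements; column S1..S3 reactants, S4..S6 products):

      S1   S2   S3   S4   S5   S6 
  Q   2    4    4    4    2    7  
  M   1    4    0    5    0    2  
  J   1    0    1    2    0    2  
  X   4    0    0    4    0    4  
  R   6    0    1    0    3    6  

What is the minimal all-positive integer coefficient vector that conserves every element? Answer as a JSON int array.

Coefficients: [6, 3, 6, 2, 6, 4]

Q: 6·2+3·4+6·4 = 48 | 2·4+6·2+4·7 = 48
M: 6·1+3·4+6·0 = 18 | 2·5+6·0+4·2 = 18
J: 6·1+3·0+6·1 = 12 | 2·2+6·0+4·2 = 12
X: 6·4+3·0+6·0 = 24 | 2·4+6·0+4·4 = 24
R: 6·6+3·0+6·1 = 42 | 2·0+6·3+4·6 = 42
gcd(6,3,6,2,6,4) = 1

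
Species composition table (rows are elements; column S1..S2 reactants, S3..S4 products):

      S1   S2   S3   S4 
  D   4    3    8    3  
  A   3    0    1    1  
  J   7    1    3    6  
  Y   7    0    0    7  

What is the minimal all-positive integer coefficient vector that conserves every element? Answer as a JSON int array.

D: 1·4+5·3 = 19 | 2·8+1·3 = 19
A: 1·3+5·0 = 3 | 2·1+1·1 = 3
J: 1·7+5·1 = 12 | 2·3+1·6 = 12
Y: 1·7+5·0 = 7 | 2·0+1·7 = 7
gcd(1,5,2,1) = 1

Coefficients: [1, 5, 2, 1]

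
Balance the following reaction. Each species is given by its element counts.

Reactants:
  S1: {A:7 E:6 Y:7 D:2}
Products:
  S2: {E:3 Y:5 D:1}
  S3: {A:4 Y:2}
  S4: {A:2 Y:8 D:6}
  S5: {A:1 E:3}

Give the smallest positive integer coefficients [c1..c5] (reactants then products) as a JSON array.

Coefficients: [4, 2, 5, 1, 6]

A: 4·7 = 28 | 2·0+5·4+1·2+6·1 = 28
E: 4·6 = 24 | 2·3+5·0+1·0+6·3 = 24
Y: 4·7 = 28 | 2·5+5·2+1·8+6·0 = 28
D: 4·2 = 8 | 2·1+5·0+1·6+6·0 = 8
gcd(4,2,5,1,6) = 1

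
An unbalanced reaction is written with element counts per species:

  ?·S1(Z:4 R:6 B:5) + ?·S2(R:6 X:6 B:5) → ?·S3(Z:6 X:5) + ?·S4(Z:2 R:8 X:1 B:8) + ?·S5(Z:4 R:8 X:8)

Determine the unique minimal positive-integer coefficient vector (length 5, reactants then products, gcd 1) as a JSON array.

Z: 5·4+3·0 = 20 | 1·6+5·2+1·4 = 20
R: 5·6+3·6 = 48 | 1·0+5·8+1·8 = 48
X: 5·0+3·6 = 18 | 1·5+5·1+1·8 = 18
B: 5·5+3·5 = 40 | 1·0+5·8+1·0 = 40
gcd(5,3,1,5,1) = 1

Coefficients: [5, 3, 1, 5, 1]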